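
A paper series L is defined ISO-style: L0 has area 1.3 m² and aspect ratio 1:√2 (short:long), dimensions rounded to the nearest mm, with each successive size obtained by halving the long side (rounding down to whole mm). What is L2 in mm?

479 × 678 mm

Let L0's short side be w mm. w · w√2 = 1.3 m² = 1,300,000 mm², so w ≈ 958.8 mm and w√2 ≈ 1355.9 mm → L0 = 959 × 1356 mm.
L1: ⌊1356/2⌋ × 959 = 678 × 959 mm
L2: ⌊959/2⌋ × 678 = 479 × 678 mm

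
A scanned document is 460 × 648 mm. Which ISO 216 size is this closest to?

Aspect ratio 648/460 ≈ 1.409 — close to the ISO √2 ≈ 1.414.
In the C-series (envelope sizes, between A and B): C2 = 458 × 648 mm.
Off by 2 mm total — nearest standard size.

C2 (458 × 648 mm)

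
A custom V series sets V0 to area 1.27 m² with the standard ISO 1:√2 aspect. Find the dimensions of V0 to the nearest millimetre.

Let the short side be w mm. Then w · w√2 = 1.27 m² = 1,270,000 mm².
w² = 1,270,000/√2, so w ≈ 947.6 mm; long side = w√2 ≈ 1340.2 mm.

948 × 1340 mm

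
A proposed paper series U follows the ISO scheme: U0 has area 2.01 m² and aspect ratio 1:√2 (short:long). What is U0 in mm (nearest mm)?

1192 × 1686 mm

Let the short side be w mm. Then w · w√2 = 2.01 m² = 2,010,000 mm².
w² = 2,010,000/√2, so w ≈ 1192.2 mm; long side = w√2 ≈ 1686.0 mm.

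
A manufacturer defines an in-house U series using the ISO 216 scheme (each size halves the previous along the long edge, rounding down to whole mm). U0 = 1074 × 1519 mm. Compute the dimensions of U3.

U1: ⌊1519/2⌋ × 1074 = 759 × 1074 mm
U2: ⌊1074/2⌋ × 759 = 537 × 759 mm
U3: ⌊759/2⌋ × 537 = 379 × 537 mm

379 × 537 mm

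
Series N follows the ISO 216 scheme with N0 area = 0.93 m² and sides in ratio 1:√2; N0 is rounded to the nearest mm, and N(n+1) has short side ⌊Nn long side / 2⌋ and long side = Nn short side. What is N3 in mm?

Let N0's short side be w mm. w · w√2 = 0.93 m² = 930,000 mm², so w ≈ 810.9 mm and w√2 ≈ 1146.8 mm → N0 = 811 × 1147 mm.
N1: ⌊1147/2⌋ × 811 = 573 × 811 mm
N2: ⌊811/2⌋ × 573 = 405 × 573 mm
N3: ⌊573/2⌋ × 405 = 286 × 405 mm

286 × 405 mm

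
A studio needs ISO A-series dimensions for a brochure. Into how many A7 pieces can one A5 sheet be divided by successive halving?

A5 = 148 × 210 mm; A7 = 74 × 105 mm.
Each halving step doubles the count; 2 steps from A5 to A7.
2^2 = 4.

4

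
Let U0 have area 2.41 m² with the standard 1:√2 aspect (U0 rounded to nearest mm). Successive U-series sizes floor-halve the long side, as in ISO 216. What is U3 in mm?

461 × 652 mm

Let U0's short side be w mm. w · w√2 = 2.41 m² = 2,410,000 mm², so w ≈ 1305.4 mm and w√2 ≈ 1846.1 mm → U0 = 1305 × 1846 mm.
U1: ⌊1846/2⌋ × 1305 = 923 × 1305 mm
U2: ⌊1305/2⌋ × 923 = 652 × 923 mm
U3: ⌊923/2⌋ × 652 = 461 × 652 mm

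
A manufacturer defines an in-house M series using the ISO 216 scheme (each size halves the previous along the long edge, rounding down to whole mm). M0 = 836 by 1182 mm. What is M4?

209 × 295 mm

M1: ⌊1182/2⌋ × 836 = 591 × 836 mm
M2: ⌊836/2⌋ × 591 = 418 × 591 mm
M3: ⌊591/2⌋ × 418 = 295 × 418 mm
M4: ⌊418/2⌋ × 295 = 209 × 295 mm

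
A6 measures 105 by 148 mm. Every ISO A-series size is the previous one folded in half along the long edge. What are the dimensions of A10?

A7: ⌊148/2⌋ × 105 = 74 × 105 mm
A8: ⌊105/2⌋ × 74 = 52 × 74 mm
A9: ⌊74/2⌋ × 52 = 37 × 52 mm
A10: ⌊52/2⌋ × 37 = 26 × 37 mm

26 × 37 mm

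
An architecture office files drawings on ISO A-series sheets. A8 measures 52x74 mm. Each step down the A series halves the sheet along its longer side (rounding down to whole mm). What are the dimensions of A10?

A9: ⌊74/2⌋ × 52 = 37 × 52 mm
A10: ⌊52/2⌋ × 37 = 26 × 37 mm

26 × 37 mm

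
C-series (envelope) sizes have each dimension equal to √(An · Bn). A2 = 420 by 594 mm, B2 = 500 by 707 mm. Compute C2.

Short side: √(420 · 500) = √210000 ≈ 458.3 → 458 mm
Long side: √(594 · 707) = √419958 ≈ 648.0 → 648 mm

458 × 648 mm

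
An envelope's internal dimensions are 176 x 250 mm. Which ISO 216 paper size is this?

Aspect ratio 250/176 ≈ 1.420 — close to the ISO √2 ≈ 1.414.
In the B-series (B0 = 1000 × 1414 mm): B5 = 176 × 250 mm.

B5 (176 × 250 mm)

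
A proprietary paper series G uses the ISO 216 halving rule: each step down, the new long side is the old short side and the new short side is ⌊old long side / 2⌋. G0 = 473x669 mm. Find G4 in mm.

G1: ⌊669/2⌋ × 473 = 334 × 473 mm
G2: ⌊473/2⌋ × 334 = 236 × 334 mm
G3: ⌊334/2⌋ × 236 = 167 × 236 mm
G4: ⌊236/2⌋ × 167 = 118 × 167 mm

118 × 167 mm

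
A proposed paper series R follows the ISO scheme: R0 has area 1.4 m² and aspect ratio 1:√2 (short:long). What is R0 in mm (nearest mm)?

Let the short side be w mm. Then w · w√2 = 1.4 m² = 1,400,000 mm².
w² = 1,400,000/√2, so w ≈ 995.0 mm; long side = w√2 ≈ 1407.1 mm.

995 × 1407 mm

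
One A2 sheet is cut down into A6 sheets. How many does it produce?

Each ISO step halves the sheet: 1 × A2 → 2 × A3 → 4 × A4 → 8 × A5 → …
From A2 to A6 is 4 halving steps: 2^4 = 16.

16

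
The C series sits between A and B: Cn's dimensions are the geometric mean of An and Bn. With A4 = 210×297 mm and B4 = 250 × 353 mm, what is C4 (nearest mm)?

229 × 324 mm

Short side: √(210 · 250) = √52500 ≈ 229.1 → 229 mm
Long side: √(297 · 353) = √104841 ≈ 323.8 → 324 mm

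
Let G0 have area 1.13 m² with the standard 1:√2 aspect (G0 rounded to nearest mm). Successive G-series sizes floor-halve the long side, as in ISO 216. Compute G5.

Let G0's short side be w mm. w · w√2 = 1.13 m² = 1,130,000 mm², so w ≈ 893.9 mm and w√2 ≈ 1264.1 mm → G0 = 894 × 1264 mm.
G1: ⌊1264/2⌋ × 894 = 632 × 894 mm
G2: ⌊894/2⌋ × 632 = 447 × 632 mm
G3: ⌊632/2⌋ × 447 = 316 × 447 mm
G4: ⌊447/2⌋ × 316 = 223 × 316 mm
G5: ⌊316/2⌋ × 223 = 158 × 223 mm

158 × 223 mm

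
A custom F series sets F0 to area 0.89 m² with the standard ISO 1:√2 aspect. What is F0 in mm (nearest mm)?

793 × 1122 mm

Let the short side be w mm. Then w · w√2 = 0.89 m² = 890,000 mm².
w² = 890,000/√2, so w ≈ 793.3 mm; long side = w√2 ≈ 1121.9 mm.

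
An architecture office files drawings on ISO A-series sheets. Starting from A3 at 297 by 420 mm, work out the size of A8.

52 × 74 mm

A4: ⌊420/2⌋ × 297 = 210 × 297 mm
A5: ⌊297/2⌋ × 210 = 148 × 210 mm
A6: ⌊210/2⌋ × 148 = 105 × 148 mm
A7: ⌊148/2⌋ × 105 = 74 × 105 mm
A8: ⌊105/2⌋ × 74 = 52 × 74 mm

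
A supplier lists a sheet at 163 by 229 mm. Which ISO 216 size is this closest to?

C5 (162 × 229 mm)

Aspect ratio 229/163 ≈ 1.405 — close to the ISO √2 ≈ 1.414.
In the C-series (envelope sizes, between A and B): C5 = 162 × 229 mm.
Off by 1 mm total — nearest standard size.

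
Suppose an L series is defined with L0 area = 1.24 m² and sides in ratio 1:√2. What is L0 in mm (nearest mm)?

936 × 1324 mm

Let the short side be w mm. Then w · w√2 = 1.24 m² = 1,240,000 mm².
w² = 1,240,000/√2, so w ≈ 936.4 mm; long side = w√2 ≈ 1324.2 mm.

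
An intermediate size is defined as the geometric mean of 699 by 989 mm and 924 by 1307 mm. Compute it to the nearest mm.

Short side: √(699 · 924) = √645876 ≈ 803.7 → 804 mm
Long side: √(989 · 1307) = √1292623 ≈ 1136.9 → 1137 mm

804 × 1137 mm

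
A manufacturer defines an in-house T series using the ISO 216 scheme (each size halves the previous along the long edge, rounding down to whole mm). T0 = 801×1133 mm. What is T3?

T1: ⌊1133/2⌋ × 801 = 566 × 801 mm
T2: ⌊801/2⌋ × 566 = 400 × 566 mm
T3: ⌊566/2⌋ × 400 = 283 × 400 mm

283 × 400 mm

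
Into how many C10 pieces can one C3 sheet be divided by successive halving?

C3 = 324 × 458 mm; C10 = 28 × 40 mm.
Each halving step doubles the count; 7 steps from C3 to C10.
2^7 = 128.

128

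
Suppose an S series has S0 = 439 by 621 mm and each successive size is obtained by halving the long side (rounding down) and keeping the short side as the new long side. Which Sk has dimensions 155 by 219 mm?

S3

S0: 439 × 621 mm
S1: 310 × 439 mm
S2: 219 × 310 mm
S3: 155 × 219 mm
S4: 109 × 155 mm
→ matches S3.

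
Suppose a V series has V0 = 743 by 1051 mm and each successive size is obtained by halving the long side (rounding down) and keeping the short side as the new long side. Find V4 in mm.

V1 = 525 × 743 mm (from V0 by 1 halving).
V2: ⌊743/2⌋ × 525 = 371 × 525 mm
V3: ⌊525/2⌋ × 371 = 262 × 371 mm
V4: ⌊371/2⌋ × 262 = 185 × 262 mm

185 × 262 mm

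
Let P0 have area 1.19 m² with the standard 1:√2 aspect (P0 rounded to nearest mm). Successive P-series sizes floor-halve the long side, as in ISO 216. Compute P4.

Let P0's short side be w mm. w · w√2 = 1.19 m² = 1,190,000 mm², so w ≈ 917.3 mm and w√2 ≈ 1297.3 mm → P0 = 917 × 1297 mm.
P1: ⌊1297/2⌋ × 917 = 648 × 917 mm
P2: ⌊917/2⌋ × 648 = 458 × 648 mm
P3: ⌊648/2⌋ × 458 = 324 × 458 mm
P4: ⌊458/2⌋ × 324 = 229 × 324 mm

229 × 324 mm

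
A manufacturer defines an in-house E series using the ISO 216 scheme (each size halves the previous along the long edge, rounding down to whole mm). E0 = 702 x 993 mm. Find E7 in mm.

E1 = 496 × 702 mm (from E0 by 1 halving).
E2: ⌊702/2⌋ × 496 = 351 × 496 mm
E3: ⌊496/2⌋ × 351 = 248 × 351 mm
E4: ⌊351/2⌋ × 248 = 175 × 248 mm
E5: ⌊248/2⌋ × 175 = 124 × 175 mm
E6: ⌊175/2⌋ × 124 = 87 × 124 mm
E7: ⌊124/2⌋ × 87 = 62 × 87 mm

62 × 87 mm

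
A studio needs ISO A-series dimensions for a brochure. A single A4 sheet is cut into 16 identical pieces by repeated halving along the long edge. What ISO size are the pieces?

16 = 2^4, so 4 halving steps.
A4 → A5 → … → A8 after 4 steps.

A8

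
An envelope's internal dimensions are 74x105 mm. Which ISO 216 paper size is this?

Aspect ratio 105/74 ≈ 1.419 — close to the ISO √2 ≈ 1.414.
In the A-series (A0 area = 1 m²): A7 = 74 × 105 mm.

A7 (74 × 105 mm)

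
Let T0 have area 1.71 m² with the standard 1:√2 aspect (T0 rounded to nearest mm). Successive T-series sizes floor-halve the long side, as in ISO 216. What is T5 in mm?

194 × 275 mm

Let T0's short side be w mm. w · w√2 = 1.71 m² = 1,710,000 mm², so w ≈ 1099.6 mm and w√2 ≈ 1555.1 mm → T0 = 1100 × 1555 mm.
T1: ⌊1555/2⌋ × 1100 = 777 × 1100 mm
T2: ⌊1100/2⌋ × 777 = 550 × 777 mm
T3: ⌊777/2⌋ × 550 = 388 × 550 mm
T4: ⌊550/2⌋ × 388 = 275 × 388 mm
T5: ⌊388/2⌋ × 275 = 194 × 275 mm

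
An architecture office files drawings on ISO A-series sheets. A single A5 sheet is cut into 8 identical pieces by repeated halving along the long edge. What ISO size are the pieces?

A8

8 = 2^3, so 3 halving steps.
A5 → A6 → … → A8 after 3 steps.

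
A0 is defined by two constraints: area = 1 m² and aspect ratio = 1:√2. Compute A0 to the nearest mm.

Let the short side be w mm. Then the long side is w√2 and w · w√2 = 10⁶ mm².
w² = 10⁶/√2, so w = 1000 / 2^(1/4) ≈ 840.9 mm; long side = 1000 · 2^(1/4) ≈ 1189.2 mm.

841 × 1189 mm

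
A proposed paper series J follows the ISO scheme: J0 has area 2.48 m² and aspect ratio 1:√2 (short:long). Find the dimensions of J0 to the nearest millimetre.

1324 × 1873 mm

Let the short side be w mm. Then w · w√2 = 2.48 m² = 2,480,000 mm².
w² = 2,480,000/√2, so w ≈ 1324.2 mm; long side = w√2 ≈ 1872.8 mm.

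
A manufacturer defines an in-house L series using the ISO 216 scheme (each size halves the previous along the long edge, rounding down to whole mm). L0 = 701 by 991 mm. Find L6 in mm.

L1: ⌊991/2⌋ × 701 = 495 × 701 mm
L2: ⌊701/2⌋ × 495 = 350 × 495 mm
L3: ⌊495/2⌋ × 350 = 247 × 350 mm
L4: ⌊350/2⌋ × 247 = 175 × 247 mm
L5: ⌊247/2⌋ × 175 = 123 × 175 mm
L6: ⌊175/2⌋ × 123 = 87 × 123 mm

87 × 123 mm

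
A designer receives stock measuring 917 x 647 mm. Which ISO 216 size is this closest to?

C1 (648 × 917 mm)

Aspect ratio 917/647 ≈ 1.417 — close to the ISO √2 ≈ 1.414.
In the C-series (envelope sizes, between A and B): C1 = 648 × 917 mm.
Off by 1 mm total — nearest standard size.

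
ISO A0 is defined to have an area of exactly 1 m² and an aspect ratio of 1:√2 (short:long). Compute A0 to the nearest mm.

841 × 1189 mm

Let the short side be w mm. Then the long side is w√2 and w · w√2 = 10⁶ mm².
w² = 10⁶/√2, so w = 1000 / 2^(1/4) ≈ 840.9 mm; long side = 1000 · 2^(1/4) ≈ 1189.2 mm.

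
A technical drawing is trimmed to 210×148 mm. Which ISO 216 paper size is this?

A5 (148 × 210 mm)

Aspect ratio 210/148 ≈ 1.419 — close to the ISO √2 ≈ 1.414.
In the A-series (A0 area = 1 m²): A5 = 148 × 210 mm.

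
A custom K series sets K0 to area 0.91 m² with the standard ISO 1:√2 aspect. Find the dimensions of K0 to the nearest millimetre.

Let the short side be w mm. Then w · w√2 = 0.91 m² = 910,000 mm².
w² = 910,000/√2, so w ≈ 802.2 mm; long side = w√2 ≈ 1134.4 mm.

802 × 1134 mm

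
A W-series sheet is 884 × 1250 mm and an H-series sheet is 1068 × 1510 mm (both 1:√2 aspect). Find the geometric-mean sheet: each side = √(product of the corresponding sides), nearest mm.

972 × 1374 mm

Short side: √(884 · 1068) = √944112 ≈ 971.7 → 972 mm
Long side: √(1250 · 1510) = √1887500 ≈ 1373.9 → 1374 mm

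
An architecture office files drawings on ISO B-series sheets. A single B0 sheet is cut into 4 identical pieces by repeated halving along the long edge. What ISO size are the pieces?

B2

4 = 2^2, so 2 halving steps.
B0 → B1 → … → B2 after 2 steps.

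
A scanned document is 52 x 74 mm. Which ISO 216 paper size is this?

Aspect ratio 74/52 ≈ 1.423 — close to the ISO √2 ≈ 1.414.
In the A-series (A0 area = 1 m²): A8 = 52 × 74 mm.

A8 (52 × 74 mm)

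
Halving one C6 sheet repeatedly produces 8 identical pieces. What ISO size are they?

C9

8 = 2^3, so 3 halving steps.
C6 → C7 → … → C9 after 3 steps.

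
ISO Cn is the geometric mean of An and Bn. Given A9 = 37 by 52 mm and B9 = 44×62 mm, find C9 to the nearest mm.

Short side: √(37 · 44) = √1628 ≈ 40.3 → 40 mm
Long side: √(52 · 62) = √3224 ≈ 56.8 → 57 mm

40 × 57 mm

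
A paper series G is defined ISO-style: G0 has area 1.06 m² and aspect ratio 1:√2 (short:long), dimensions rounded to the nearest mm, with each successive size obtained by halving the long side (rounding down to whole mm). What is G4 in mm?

Let G0's short side be w mm. w · w√2 = 1.06 m² = 1,060,000 mm², so w ≈ 865.8 mm and w√2 ≈ 1224.4 mm → G0 = 866 × 1224 mm.
G1: ⌊1224/2⌋ × 866 = 612 × 866 mm
G2: ⌊866/2⌋ × 612 = 433 × 612 mm
G3: ⌊612/2⌋ × 433 = 306 × 433 mm
G4: ⌊433/2⌋ × 306 = 216 × 306 mm

216 × 306 mm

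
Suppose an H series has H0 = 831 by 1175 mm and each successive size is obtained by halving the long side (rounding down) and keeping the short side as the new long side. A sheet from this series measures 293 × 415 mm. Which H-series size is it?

H0: 831 × 1175 mm
H1: 587 × 831 mm
H2: 415 × 587 mm
H3: 293 × 415 mm
H4: 207 × 293 mm
→ matches H3.

H3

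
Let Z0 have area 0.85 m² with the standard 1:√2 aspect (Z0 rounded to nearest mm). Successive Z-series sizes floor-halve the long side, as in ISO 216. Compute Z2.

387 × 548 mm

Let Z0's short side be w mm. w · w√2 = 0.85 m² = 850,000 mm², so w ≈ 775.3 mm and w√2 ≈ 1096.4 mm → Z0 = 775 × 1096 mm.
Z1: ⌊1096/2⌋ × 775 = 548 × 775 mm
Z2: ⌊775/2⌋ × 548 = 387 × 548 mm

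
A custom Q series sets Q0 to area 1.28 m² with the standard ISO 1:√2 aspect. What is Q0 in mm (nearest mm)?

951 × 1345 mm

Let the short side be w mm. Then w · w√2 = 1.28 m² = 1,280,000 mm².
w² = 1,280,000/√2, so w ≈ 951.4 mm; long side = w√2 ≈ 1345.4 mm.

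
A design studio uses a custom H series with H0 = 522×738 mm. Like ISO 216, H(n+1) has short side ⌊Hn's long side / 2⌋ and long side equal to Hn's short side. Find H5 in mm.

92 × 130 mm

H1: ⌊738/2⌋ × 522 = 369 × 522 mm
H2: ⌊522/2⌋ × 369 = 261 × 369 mm
H3: ⌊369/2⌋ × 261 = 184 × 261 mm
H4: ⌊261/2⌋ × 184 = 130 × 184 mm
H5: ⌊184/2⌋ × 130 = 92 × 130 mm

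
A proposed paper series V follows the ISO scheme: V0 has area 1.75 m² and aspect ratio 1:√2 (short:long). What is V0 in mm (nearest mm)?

Let the short side be w mm. Then w · w√2 = 1.75 m² = 1,750,000 mm².
w² = 1,750,000/√2, so w ≈ 1112.4 mm; long side = w√2 ≈ 1573.2 mm.

1112 × 1573 mm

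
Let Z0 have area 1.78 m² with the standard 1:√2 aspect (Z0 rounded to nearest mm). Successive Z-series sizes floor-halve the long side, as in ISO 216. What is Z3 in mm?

Let Z0's short side be w mm. w · w√2 = 1.78 m² = 1,780,000 mm², so w ≈ 1121.9 mm and w√2 ≈ 1586.6 mm → Z0 = 1122 × 1587 mm.
Z1: ⌊1587/2⌋ × 1122 = 793 × 1122 mm
Z2: ⌊1122/2⌋ × 793 = 561 × 793 mm
Z3: ⌊793/2⌋ × 561 = 396 × 561 mm

396 × 561 mm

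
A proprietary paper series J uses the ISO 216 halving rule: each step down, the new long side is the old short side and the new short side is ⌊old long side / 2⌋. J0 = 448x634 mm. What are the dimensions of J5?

J1: ⌊634/2⌋ × 448 = 317 × 448 mm
J2: ⌊448/2⌋ × 317 = 224 × 317 mm
J3: ⌊317/2⌋ × 224 = 158 × 224 mm
J4: ⌊224/2⌋ × 158 = 112 × 158 mm
J5: ⌊158/2⌋ × 112 = 79 × 112 mm

79 × 112 mm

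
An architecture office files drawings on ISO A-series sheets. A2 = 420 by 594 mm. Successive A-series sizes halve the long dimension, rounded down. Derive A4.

A3: ⌊594/2⌋ × 420 = 297 × 420 mm
A4: ⌊420/2⌋ × 297 = 210 × 297 mm

210 × 297 mm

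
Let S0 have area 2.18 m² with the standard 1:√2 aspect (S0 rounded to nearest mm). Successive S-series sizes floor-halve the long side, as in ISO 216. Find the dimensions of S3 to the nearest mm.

439 × 621 mm

Let S0's short side be w mm. w · w√2 = 2.18 m² = 2,180,000 mm², so w ≈ 1241.6 mm and w√2 ≈ 1755.8 mm → S0 = 1242 × 1756 mm.
S1: ⌊1756/2⌋ × 1242 = 878 × 1242 mm
S2: ⌊1242/2⌋ × 878 = 621 × 878 mm
S3: ⌊878/2⌋ × 621 = 439 × 621 mm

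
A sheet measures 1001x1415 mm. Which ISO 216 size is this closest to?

Aspect ratio 1415/1001 ≈ 1.414 — close to the ISO √2 ≈ 1.414.
In the B-series (B0 = 1000 × 1414 mm): B0 = 1000 × 1414 mm.
Off by 2 mm total — nearest standard size.

B0 (1000 × 1414 mm)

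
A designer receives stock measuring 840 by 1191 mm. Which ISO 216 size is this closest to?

Aspect ratio 1191/840 ≈ 1.418 — close to the ISO √2 ≈ 1.414.
In the A-series (A0 area = 1 m²): A0 = 841 × 1189 mm.
Off by 3 mm total — nearest standard size.

A0 (841 × 1189 mm)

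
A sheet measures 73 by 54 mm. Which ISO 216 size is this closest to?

A8 (52 × 74 mm)

Aspect ratio 73/54 ≈ 1.352 (ISO target is √2 ≈ 1.414).
In the A-series (A0 area = 1 m²): A8 = 52 × 74 mm.
Off by 3 mm total — nearest standard size.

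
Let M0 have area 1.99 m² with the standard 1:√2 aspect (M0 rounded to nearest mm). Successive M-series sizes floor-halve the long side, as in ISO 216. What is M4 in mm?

296 × 419 mm

Let M0's short side be w mm. w · w√2 = 1.99 m² = 1,990,000 mm², so w ≈ 1186.2 mm and w√2 ≈ 1677.6 mm → M0 = 1186 × 1678 mm.
M1: ⌊1678/2⌋ × 1186 = 839 × 1186 mm
M2: ⌊1186/2⌋ × 839 = 593 × 839 mm
M3: ⌊839/2⌋ × 593 = 419 × 593 mm
M4: ⌊593/2⌋ × 419 = 296 × 419 mm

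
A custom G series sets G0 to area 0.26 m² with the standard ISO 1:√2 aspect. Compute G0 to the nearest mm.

Let the short side be w mm. Then w · w√2 = 0.26 m² = 260,000 mm².
w² = 260,000/√2, so w ≈ 428.8 mm; long side = w√2 ≈ 606.4 mm.

429 × 606 mm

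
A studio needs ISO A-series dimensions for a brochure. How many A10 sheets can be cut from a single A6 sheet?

16

A6 = 105 × 148 mm; A10 = 26 × 37 mm.
Each halving step doubles the count; 4 steps from A6 to A10.
2^4 = 16.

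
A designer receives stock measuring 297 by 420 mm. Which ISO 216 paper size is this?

Aspect ratio 420/297 ≈ 1.414 — close to the ISO √2 ≈ 1.414.
In the A-series (A0 area = 1 m²): A3 = 297 × 420 mm.

A3 (297 × 420 mm)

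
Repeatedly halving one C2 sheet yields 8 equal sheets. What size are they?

C5

8 = 2^3, so 3 halving steps.
C2 → C3 → … → C5 after 3 steps.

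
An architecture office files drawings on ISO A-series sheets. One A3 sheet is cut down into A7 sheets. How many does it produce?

16

Each ISO step halves the sheet: 1 × A3 → 2 × A4 → 4 × A5 → 8 × A6 → …
From A3 to A7 is 4 halving steps: 2^4 = 16.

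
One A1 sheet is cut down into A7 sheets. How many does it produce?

64

Each ISO step halves the sheet: 1 × A1 → 2 × A2 → 4 × A3 → 8 × A4 → …
From A1 to A7 is 6 halving steps: 2^6 = 64.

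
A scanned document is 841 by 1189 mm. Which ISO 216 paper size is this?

Aspect ratio 1189/841 ≈ 1.414 — close to the ISO √2 ≈ 1.414.
In the A-series (A0 area = 1 m²): A0 = 841 × 1189 mm.

A0 (841 × 1189 mm)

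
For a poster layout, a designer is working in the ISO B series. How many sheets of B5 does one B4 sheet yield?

2

B4 = 250 × 353 mm; B5 = 176 × 250 mm.
Each halving step doubles the count; 1 step from B4 to B5.
2^1 = 2.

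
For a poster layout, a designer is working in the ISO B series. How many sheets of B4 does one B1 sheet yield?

8

Each ISO step halves the sheet: 1 × B1 → 2 × B2 → 4 × B3 → 8 × B4
From B1 to B4 is 3 halving steps: 2^3 = 8.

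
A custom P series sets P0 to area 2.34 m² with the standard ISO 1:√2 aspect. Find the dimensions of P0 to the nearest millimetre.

Let the short side be w mm. Then w · w√2 = 2.34 m² = 2,340,000 mm².
w² = 2,340,000/√2, so w ≈ 1286.3 mm; long side = w√2 ≈ 1819.1 mm.

1286 × 1819 mm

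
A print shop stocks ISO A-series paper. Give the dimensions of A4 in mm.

A0 = 841 × 1189 mm (A0 has area 1 m², aspect 1:√2).
A1: ⌊1189/2⌋ × 841 = 594 × 841 mm
A2: ⌊841/2⌋ × 594 = 420 × 594 mm
A3: ⌊594/2⌋ × 420 = 297 × 420 mm
A4: ⌊420/2⌋ × 297 = 210 × 297 mm

210 × 297 mm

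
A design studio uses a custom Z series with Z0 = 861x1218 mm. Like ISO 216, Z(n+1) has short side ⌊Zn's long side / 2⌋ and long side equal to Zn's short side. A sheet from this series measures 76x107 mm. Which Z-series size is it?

Z7

Z0: 861 × 1218 mm
Z1: 609 × 861 mm
Z2: 430 × 609 mm
Z3: 304 × 430 mm
Z4: 215 × 304 mm
Z5: 152 × 215 mm
Z6: 107 × 152 mm
Z7: 76 × 107 mm
Z8: 53 × 76 mm
→ matches Z7.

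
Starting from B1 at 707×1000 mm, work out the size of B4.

B2: ⌊1000/2⌋ × 707 = 500 × 707 mm
B3: ⌊707/2⌋ × 500 = 353 × 500 mm
B4: ⌊500/2⌋ × 353 = 250 × 353 mm

250 × 353 mm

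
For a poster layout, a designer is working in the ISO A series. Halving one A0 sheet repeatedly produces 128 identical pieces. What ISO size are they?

128 = 2^7, so 7 halving steps.
A0 → A1 → … → A7 after 7 steps.

A7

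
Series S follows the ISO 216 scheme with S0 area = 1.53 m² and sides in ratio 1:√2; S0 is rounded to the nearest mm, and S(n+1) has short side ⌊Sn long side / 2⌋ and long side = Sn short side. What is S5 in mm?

183 × 260 mm

Let S0's short side be w mm. w · w√2 = 1.53 m² = 1,530,000 mm², so w ≈ 1040.1 mm and w√2 ≈ 1471.0 mm → S0 = 1040 × 1471 mm.
S1: ⌊1471/2⌋ × 1040 = 735 × 1040 mm
S2: ⌊1040/2⌋ × 735 = 520 × 735 mm
S3: ⌊735/2⌋ × 520 = 367 × 520 mm
S4: ⌊520/2⌋ × 367 = 260 × 367 mm
S5: ⌊367/2⌋ × 260 = 183 × 260 mm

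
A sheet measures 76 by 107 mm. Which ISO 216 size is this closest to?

Aspect ratio 107/76 ≈ 1.408 — close to the ISO √2 ≈ 1.414.
In the A-series (A0 area = 1 m²): A7 = 74 × 105 mm.
Off by 4 mm total — nearest standard size.

A7 (74 × 105 mm)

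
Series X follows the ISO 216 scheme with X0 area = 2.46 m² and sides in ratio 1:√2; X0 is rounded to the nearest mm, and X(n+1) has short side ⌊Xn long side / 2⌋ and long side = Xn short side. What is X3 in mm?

Let X0's short side be w mm. w · w√2 = 2.46 m² = 2,460,000 mm², so w ≈ 1318.9 mm and w√2 ≈ 1865.2 mm → X0 = 1319 × 1865 mm.
X1: ⌊1865/2⌋ × 1319 = 932 × 1319 mm
X2: ⌊1319/2⌋ × 932 = 659 × 932 mm
X3: ⌊932/2⌋ × 659 = 466 × 659 mm

466 × 659 mm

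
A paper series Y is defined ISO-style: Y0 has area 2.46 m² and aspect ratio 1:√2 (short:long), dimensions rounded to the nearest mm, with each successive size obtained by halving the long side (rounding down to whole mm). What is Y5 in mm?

Let Y0's short side be w mm. w · w√2 = 2.46 m² = 2,460,000 mm², so w ≈ 1318.9 mm and w√2 ≈ 1865.2 mm → Y0 = 1319 × 1865 mm.
Y1: ⌊1865/2⌋ × 1319 = 932 × 1319 mm
Y2: ⌊1319/2⌋ × 932 = 659 × 932 mm
Y3: ⌊932/2⌋ × 659 = 466 × 659 mm
Y4: ⌊659/2⌋ × 466 = 329 × 466 mm
Y5: ⌊466/2⌋ × 329 = 233 × 329 mm

233 × 329 mm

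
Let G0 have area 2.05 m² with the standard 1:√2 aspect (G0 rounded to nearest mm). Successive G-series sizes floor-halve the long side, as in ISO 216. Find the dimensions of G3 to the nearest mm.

Let G0's short side be w mm. w · w√2 = 2.05 m² = 2,050,000 mm², so w ≈ 1204.0 mm and w√2 ≈ 1702.7 mm → G0 = 1204 × 1703 mm.
G1: ⌊1703/2⌋ × 1204 = 851 × 1204 mm
G2: ⌊1204/2⌋ × 851 = 602 × 851 mm
G3: ⌊851/2⌋ × 602 = 425 × 602 mm

425 × 602 mm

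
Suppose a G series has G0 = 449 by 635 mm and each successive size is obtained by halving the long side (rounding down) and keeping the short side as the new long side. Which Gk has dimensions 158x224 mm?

G3

G0: 449 × 635 mm
G1: 317 × 449 mm
G2: 224 × 317 mm
G3: 158 × 224 mm
G4: 112 × 158 mm
→ matches G3.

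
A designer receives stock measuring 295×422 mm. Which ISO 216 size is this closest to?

Aspect ratio 422/295 ≈ 1.431 (ISO target is √2 ≈ 1.414).
In the A-series (A0 area = 1 m²): A3 = 297 × 420 mm.
Off by 4 mm total — nearest standard size.

A3 (297 × 420 mm)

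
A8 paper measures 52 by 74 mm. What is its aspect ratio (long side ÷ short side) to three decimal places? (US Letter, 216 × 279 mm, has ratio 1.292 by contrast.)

1.423

74 / 52 = 1.423
ISO 216 targets √2 ≈ 1.414; the +0.009 deviation is from mm rounding.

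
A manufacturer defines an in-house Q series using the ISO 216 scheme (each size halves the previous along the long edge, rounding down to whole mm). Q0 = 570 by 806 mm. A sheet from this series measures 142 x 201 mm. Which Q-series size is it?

Q0: 570 × 806 mm
Q1: 403 × 570 mm
Q2: 285 × 403 mm
Q3: 201 × 285 mm
Q4: 142 × 201 mm
Q5: 100 × 142 mm
→ matches Q4.

Q4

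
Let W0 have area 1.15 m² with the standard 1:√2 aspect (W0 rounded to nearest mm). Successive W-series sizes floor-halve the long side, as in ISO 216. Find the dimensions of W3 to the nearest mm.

Let W0's short side be w mm. w · w√2 = 1.15 m² = 1,150,000 mm², so w ≈ 901.8 mm and w√2 ≈ 1275.3 mm → W0 = 902 × 1275 mm.
W1: ⌊1275/2⌋ × 902 = 637 × 902 mm
W2: ⌊902/2⌋ × 637 = 451 × 637 mm
W3: ⌊637/2⌋ × 451 = 318 × 451 mm

318 × 451 mm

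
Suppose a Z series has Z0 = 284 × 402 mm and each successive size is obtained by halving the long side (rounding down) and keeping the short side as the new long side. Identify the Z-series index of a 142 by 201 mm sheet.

Z2

Z0: 284 × 402 mm
Z1: 201 × 284 mm
Z2: 142 × 201 mm
Z3: 100 × 142 mm
→ matches Z2.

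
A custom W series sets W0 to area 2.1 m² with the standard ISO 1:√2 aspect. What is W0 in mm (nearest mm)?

1219 × 1723 mm

Let the short side be w mm. Then w · w√2 = 2.1 m² = 2,100,000 mm².
w² = 2,100,000/√2, so w ≈ 1218.6 mm; long side = w√2 ≈ 1723.3 mm.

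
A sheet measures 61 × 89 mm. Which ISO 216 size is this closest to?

B8 (62 × 88 mm)

Aspect ratio 89/61 ≈ 1.459 (ISO target is √2 ≈ 1.414).
In the B-series (B0 = 1000 × 1414 mm): B8 = 62 × 88 mm.
Off by 2 mm total — nearest standard size.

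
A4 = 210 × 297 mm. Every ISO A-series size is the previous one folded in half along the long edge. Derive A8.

52 × 74 mm

A5: ⌊297/2⌋ × 210 = 148 × 210 mm
A6: ⌊210/2⌋ × 148 = 105 × 148 mm
A7: ⌊148/2⌋ × 105 = 74 × 105 mm
A8: ⌊105/2⌋ × 74 = 52 × 74 mm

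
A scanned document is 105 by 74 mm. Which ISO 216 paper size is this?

Aspect ratio 105/74 ≈ 1.419 — close to the ISO √2 ≈ 1.414.
In the A-series (A0 area = 1 m²): A7 = 74 × 105 mm.

A7 (74 × 105 mm)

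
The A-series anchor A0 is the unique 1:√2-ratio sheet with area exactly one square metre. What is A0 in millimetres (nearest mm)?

841 × 1189 mm

Let the short side be w mm. Then the long side is w√2 and w · w√2 = 10⁶ mm².
w² = 10⁶/√2, so w = 1000 / 2^(1/4) ≈ 840.9 mm; long side = 1000 · 2^(1/4) ≈ 1189.2 mm.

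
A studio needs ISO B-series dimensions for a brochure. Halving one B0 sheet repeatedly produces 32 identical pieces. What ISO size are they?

B5

32 = 2^5, so 5 halving steps.
B0 → B1 → … → B5 after 5 steps.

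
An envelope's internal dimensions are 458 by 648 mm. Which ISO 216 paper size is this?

Aspect ratio 648/458 ≈ 1.415 — close to the ISO √2 ≈ 1.414.
In the C-series (envelope sizes, between A and B): C2 = 458 × 648 mm.

C2 (458 × 648 mm)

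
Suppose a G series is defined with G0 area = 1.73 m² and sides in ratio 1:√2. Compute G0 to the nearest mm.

1106 × 1564 mm

Let the short side be w mm. Then w · w√2 = 1.73 m² = 1,730,000 mm².
w² = 1,730,000/√2, so w ≈ 1106.0 mm; long side = w√2 ≈ 1564.2 mm.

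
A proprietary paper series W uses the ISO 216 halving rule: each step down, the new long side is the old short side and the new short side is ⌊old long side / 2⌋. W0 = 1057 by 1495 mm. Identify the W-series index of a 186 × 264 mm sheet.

W0: 1057 × 1495 mm
W1: 747 × 1057 mm
W2: 528 × 747 mm
W3: 373 × 528 mm
W4: 264 × 373 mm
W5: 186 × 264 mm
W6: 132 × 186 mm
→ matches W5.

W5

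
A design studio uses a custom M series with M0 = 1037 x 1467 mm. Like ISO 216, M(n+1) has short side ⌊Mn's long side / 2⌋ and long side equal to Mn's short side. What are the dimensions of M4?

M1: ⌊1467/2⌋ × 1037 = 733 × 1037 mm
M2: ⌊1037/2⌋ × 733 = 518 × 733 mm
M3: ⌊733/2⌋ × 518 = 366 × 518 mm
M4: ⌊518/2⌋ × 366 = 259 × 366 mm

259 × 366 mm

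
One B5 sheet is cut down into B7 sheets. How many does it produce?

Each ISO step halves the sheet: 1 × B5 → 2 × B6 → 4 × B7
From B5 to B7 is 2 halving steps: 2^2 = 4.

4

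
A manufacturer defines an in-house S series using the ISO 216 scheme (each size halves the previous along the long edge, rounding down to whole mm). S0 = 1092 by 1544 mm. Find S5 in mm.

S1: ⌊1544/2⌋ × 1092 = 772 × 1092 mm
S2: ⌊1092/2⌋ × 772 = 546 × 772 mm
S3: ⌊772/2⌋ × 546 = 386 × 546 mm
S4: ⌊546/2⌋ × 386 = 273 × 386 mm
S5: ⌊386/2⌋ × 273 = 193 × 273 mm

193 × 273 mm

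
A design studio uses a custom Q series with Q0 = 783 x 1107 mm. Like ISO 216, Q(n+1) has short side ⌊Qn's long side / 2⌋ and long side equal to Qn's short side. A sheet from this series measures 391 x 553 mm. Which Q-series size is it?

Q2

Q0: 783 × 1107 mm
Q1: 553 × 783 mm
Q2: 391 × 553 mm
Q3: 276 × 391 mm
→ matches Q2.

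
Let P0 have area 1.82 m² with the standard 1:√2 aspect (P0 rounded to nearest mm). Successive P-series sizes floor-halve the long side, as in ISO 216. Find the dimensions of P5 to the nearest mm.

Let P0's short side be w mm. w · w√2 = 1.82 m² = 1,820,000 mm², so w ≈ 1134.4 mm and w√2 ≈ 1604.3 mm → P0 = 1134 × 1604 mm.
P1: ⌊1604/2⌋ × 1134 = 802 × 1134 mm
P2: ⌊1134/2⌋ × 802 = 567 × 802 mm
P3: ⌊802/2⌋ × 567 = 401 × 567 mm
P4: ⌊567/2⌋ × 401 = 283 × 401 mm
P5: ⌊401/2⌋ × 283 = 200 × 283 mm

200 × 283 mm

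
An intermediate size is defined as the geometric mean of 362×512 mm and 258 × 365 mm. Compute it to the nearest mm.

Short side: √(362 · 258) = √93396 ≈ 305.6 → 306 mm
Long side: √(512 · 365) = √186880 ≈ 432.3 → 432 mm

306 × 432 mm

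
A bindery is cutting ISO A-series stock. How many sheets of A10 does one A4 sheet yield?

A4 = 210 × 297 mm; A10 = 26 × 37 mm.
Each halving step doubles the count; 6 steps from A4 to A10.
2^6 = 64.

64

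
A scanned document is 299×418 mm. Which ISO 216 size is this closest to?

A3 (297 × 420 mm)

Aspect ratio 418/299 ≈ 1.398 (ISO target is √2 ≈ 1.414).
In the A-series (A0 area = 1 m²): A3 = 297 × 420 mm.
Off by 4 mm total — nearest standard size.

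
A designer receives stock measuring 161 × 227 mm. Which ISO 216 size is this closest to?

C5 (162 × 229 mm)

Aspect ratio 227/161 ≈ 1.410 — close to the ISO √2 ≈ 1.414.
In the C-series (envelope sizes, between A and B): C5 = 162 × 229 mm.
Off by 3 mm total — nearest standard size.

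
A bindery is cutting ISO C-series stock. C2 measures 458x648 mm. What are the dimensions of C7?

81 × 114 mm

C3: ⌊648/2⌋ × 458 = 324 × 458 mm
C4: ⌊458/2⌋ × 324 = 229 × 324 mm
C5: ⌊324/2⌋ × 229 = 162 × 229 mm
C6: ⌊229/2⌋ × 162 = 114 × 162 mm
C7: ⌊162/2⌋ × 114 = 81 × 114 mm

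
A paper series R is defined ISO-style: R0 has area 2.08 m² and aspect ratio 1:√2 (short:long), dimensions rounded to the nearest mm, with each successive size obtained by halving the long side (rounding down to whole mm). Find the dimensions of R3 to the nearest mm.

428 × 606 mm

Let R0's short side be w mm. w · w√2 = 2.08 m² = 2,080,000 mm², so w ≈ 1212.8 mm and w√2 ≈ 1715.1 mm → R0 = 1213 × 1715 mm.
R1: ⌊1715/2⌋ × 1213 = 857 × 1213 mm
R2: ⌊1213/2⌋ × 857 = 606 × 857 mm
R3: ⌊857/2⌋ × 606 = 428 × 606 mm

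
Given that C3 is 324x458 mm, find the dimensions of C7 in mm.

C4: ⌊458/2⌋ × 324 = 229 × 324 mm
C5: ⌊324/2⌋ × 229 = 162 × 229 mm
C6: ⌊229/2⌋ × 162 = 114 × 162 mm
C7: ⌊162/2⌋ × 114 = 81 × 114 mm

81 × 114 mm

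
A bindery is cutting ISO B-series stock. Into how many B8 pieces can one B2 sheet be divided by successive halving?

64

B2 = 500 × 707 mm; B8 = 62 × 88 mm.
Each halving step doubles the count; 6 steps from B2 to B8.
2^6 = 64.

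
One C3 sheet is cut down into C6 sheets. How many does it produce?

8

Each ISO step halves the sheet: 1 × C3 → 2 × C4 → 4 × C5 → 8 × C6
From C3 to C6 is 3 halving steps: 2^3 = 8.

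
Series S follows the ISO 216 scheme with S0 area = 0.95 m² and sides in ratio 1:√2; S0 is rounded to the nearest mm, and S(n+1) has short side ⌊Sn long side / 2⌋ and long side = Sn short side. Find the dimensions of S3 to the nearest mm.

289 × 410 mm

Let S0's short side be w mm. w · w√2 = 0.95 m² = 950,000 mm², so w ≈ 819.6 mm and w√2 ≈ 1159.1 mm → S0 = 820 × 1159 mm.
S1: ⌊1159/2⌋ × 820 = 579 × 820 mm
S2: ⌊820/2⌋ × 579 = 410 × 579 mm
S3: ⌊579/2⌋ × 410 = 289 × 410 mm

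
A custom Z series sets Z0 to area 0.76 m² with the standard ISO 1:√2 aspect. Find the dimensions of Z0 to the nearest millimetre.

733 × 1037 mm

Let the short side be w mm. Then w · w√2 = 0.76 m² = 760,000 mm².
w² = 760,000/√2, so w ≈ 733.1 mm; long side = w√2 ≈ 1036.7 mm.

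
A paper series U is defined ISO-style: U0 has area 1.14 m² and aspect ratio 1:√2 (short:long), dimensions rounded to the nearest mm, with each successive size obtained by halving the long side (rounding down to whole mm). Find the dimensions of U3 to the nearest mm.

317 × 449 mm

Let U0's short side be w mm. w · w√2 = 1.14 m² = 1,140,000 mm², so w ≈ 897.8 mm and w√2 ≈ 1269.7 mm → U0 = 898 × 1270 mm.
U1: ⌊1270/2⌋ × 898 = 635 × 898 mm
U2: ⌊898/2⌋ × 635 = 449 × 635 mm
U3: ⌊635/2⌋ × 449 = 317 × 449 mm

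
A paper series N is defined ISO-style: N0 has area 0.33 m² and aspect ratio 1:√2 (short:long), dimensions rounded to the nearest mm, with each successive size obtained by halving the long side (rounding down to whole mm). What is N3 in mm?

170 × 241 mm

Let N0's short side be w mm. w · w√2 = 0.33 m² = 330,000 mm², so w ≈ 483.1 mm and w√2 ≈ 683.1 mm → N0 = 483 × 683 mm.
N1: ⌊683/2⌋ × 483 = 341 × 483 mm
N2: ⌊483/2⌋ × 341 = 241 × 341 mm
N3: ⌊341/2⌋ × 241 = 170 × 241 mm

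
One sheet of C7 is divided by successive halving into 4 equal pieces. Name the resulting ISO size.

C9

4 = 2^2, so 2 halving steps.
C7 → C8 → … → C9 after 2 steps.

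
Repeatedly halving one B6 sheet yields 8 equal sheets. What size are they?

B9

8 = 2^3, so 3 halving steps.
B6 → B7 → … → B9 after 3 steps.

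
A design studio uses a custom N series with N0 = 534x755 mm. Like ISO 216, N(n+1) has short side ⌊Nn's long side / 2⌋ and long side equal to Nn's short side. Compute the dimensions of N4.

N1 = 377 × 534 mm (from N0 by 1 halving).
N2: ⌊534/2⌋ × 377 = 267 × 377 mm
N3: ⌊377/2⌋ × 267 = 188 × 267 mm
N4: ⌊267/2⌋ × 188 = 133 × 188 mm

133 × 188 mm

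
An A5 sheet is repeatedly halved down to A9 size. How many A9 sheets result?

A5 = 148 × 210 mm; A9 = 37 × 52 mm.
Each halving step doubles the count; 4 steps from A5 to A9.
2^4 = 16.

16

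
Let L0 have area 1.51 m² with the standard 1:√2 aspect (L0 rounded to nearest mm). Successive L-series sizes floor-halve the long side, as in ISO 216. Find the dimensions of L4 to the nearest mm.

Let L0's short side be w mm. w · w√2 = 1.51 m² = 1,510,000 mm², so w ≈ 1033.3 mm and w√2 ≈ 1461.3 mm → L0 = 1033 × 1461 mm.
L1: ⌊1461/2⌋ × 1033 = 730 × 1033 mm
L2: ⌊1033/2⌋ × 730 = 516 × 730 mm
L3: ⌊730/2⌋ × 516 = 365 × 516 mm
L4: ⌊516/2⌋ × 365 = 258 × 365 mm

258 × 365 mm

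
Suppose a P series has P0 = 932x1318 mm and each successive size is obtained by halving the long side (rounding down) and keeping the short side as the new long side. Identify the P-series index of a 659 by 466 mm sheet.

P0: 932 × 1318 mm
P1: 659 × 932 mm
P2: 466 × 659 mm
P3: 329 × 466 mm
→ matches P2.

P2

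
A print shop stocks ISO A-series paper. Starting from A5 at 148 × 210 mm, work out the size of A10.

A6: ⌊210/2⌋ × 148 = 105 × 148 mm
A7: ⌊148/2⌋ × 105 = 74 × 105 mm
A8: ⌊105/2⌋ × 74 = 52 × 74 mm
A9: ⌊74/2⌋ × 52 = 37 × 52 mm
A10: ⌊52/2⌋ × 37 = 26 × 37 mm

26 × 37 mm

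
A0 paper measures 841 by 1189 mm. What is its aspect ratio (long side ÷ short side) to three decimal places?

1.414

1189 / 841 = 1.414
Matches √2 ≈ 1.414 — the ISO 216 defining ratio.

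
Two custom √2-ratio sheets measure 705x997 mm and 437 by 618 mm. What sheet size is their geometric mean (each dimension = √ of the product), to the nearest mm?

555 × 785 mm

Short side: √(705 · 437) = √308085 ≈ 555.1 → 555 mm
Long side: √(997 · 618) = √616146 ≈ 784.9 → 785 mm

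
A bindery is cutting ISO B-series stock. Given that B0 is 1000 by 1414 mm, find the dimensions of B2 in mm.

500 × 707 mm

B1: ⌊1414/2⌋ × 1000 = 707 × 1000 mm
B2: ⌊1000/2⌋ × 707 = 500 × 707 mm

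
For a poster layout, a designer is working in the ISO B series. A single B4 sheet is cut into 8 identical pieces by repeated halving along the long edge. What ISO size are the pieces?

8 = 2^3, so 3 halving steps.
B4 → B5 → … → B7 after 3 steps.

B7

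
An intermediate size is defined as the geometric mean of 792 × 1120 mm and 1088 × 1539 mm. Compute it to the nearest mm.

Short side: √(792 · 1088) = √861696 ≈ 928.3 → 928 mm
Long side: √(1120 · 1539) = √1723680 ≈ 1312.9 → 1313 mm

928 × 1313 mm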